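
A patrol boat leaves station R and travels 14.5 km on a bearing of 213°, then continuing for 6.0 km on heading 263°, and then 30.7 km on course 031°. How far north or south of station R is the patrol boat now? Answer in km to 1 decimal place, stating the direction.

Leg 1 (213°, 14.5 km): east 14.5 sin 213° = -7.90, north 14.5 cos 213° = -12.16
Leg 2 (263°, 6.0 km): east 6.0 sin 263° = -5.96, north 6.0 cos 263° = -0.73
Leg 3 (031°, 30.7 km): east 30.7 sin 31° = 15.81, north 30.7 cos 31° = 26.32
Net north component: 13.42 km.

13.4 km north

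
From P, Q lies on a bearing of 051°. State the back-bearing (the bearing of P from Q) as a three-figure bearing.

231°

Back-bearing = 051° + 180° = 231°.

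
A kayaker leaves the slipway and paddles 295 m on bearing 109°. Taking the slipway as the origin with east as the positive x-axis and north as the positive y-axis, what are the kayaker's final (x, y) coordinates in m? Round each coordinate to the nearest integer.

Leg 1 (109°, 295 m): east 295 sin 109° = 278.93, north 295 cos 109° = -96.04
Summing: 278.93 m east, -96.04 m north → (279, -96).

(279, -96)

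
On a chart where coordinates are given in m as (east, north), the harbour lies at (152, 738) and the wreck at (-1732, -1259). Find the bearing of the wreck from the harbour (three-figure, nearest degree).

223°

Δeast = -1732 − 152 = -1884.00; Δnorth = -1259 − 738 = -1997.00.
Bearing = atan2(Δeast, Δnorth) mod 360° = 223.33° ≈ 223°.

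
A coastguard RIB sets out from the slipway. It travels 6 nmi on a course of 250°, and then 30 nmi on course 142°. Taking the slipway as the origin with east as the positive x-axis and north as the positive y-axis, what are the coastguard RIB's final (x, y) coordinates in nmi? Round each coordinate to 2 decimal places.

(12.83, -25.69)

Leg 1 (250°, 6 nmi): east 6 sin 250° = -5.64, north 6 cos 250° = -2.05
Leg 2 (142°, 30 nmi): east 30 sin 142° = 18.47, north 30 cos 142° = -23.64
Summing: 12.83 nmi east, -25.69 nmi north → (12.83, -25.69).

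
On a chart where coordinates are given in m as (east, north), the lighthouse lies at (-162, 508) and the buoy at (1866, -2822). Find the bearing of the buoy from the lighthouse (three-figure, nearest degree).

Δeast = 1866 − -162 = 2028.00; Δnorth = -2822 − 508 = -3330.00.
Bearing = atan2(Δeast, Δnorth) mod 360° = 148.66° ≈ 149°.

149°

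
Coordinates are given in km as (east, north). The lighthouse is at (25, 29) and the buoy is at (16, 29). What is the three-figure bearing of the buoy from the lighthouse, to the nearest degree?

270°

Δeast = 16 − 25 = -9.00; Δnorth = 29 − 29 = 0.00.
Bearing = atan2(Δeast, Δnorth) mod 360° = 270.00° ≈ 270°.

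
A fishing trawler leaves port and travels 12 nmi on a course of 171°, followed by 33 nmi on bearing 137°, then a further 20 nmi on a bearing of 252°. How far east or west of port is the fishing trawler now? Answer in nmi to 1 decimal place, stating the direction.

Leg 1 (171°, 12 nmi): east 12 sin 171° = 1.88, north 12 cos 171° = -11.85
Leg 2 (137°, 33 nmi): east 33 sin 137° = 22.51, north 33 cos 137° = -24.13
Leg 3 (252°, 20 nmi): east 20 sin 252° = -19.02, north 20 cos 252° = -6.18
Net east component: 5.36 nmi.

5.4 nmi east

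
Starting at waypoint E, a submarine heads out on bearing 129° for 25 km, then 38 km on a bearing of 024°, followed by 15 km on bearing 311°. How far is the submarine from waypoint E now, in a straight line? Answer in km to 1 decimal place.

Leg 1 (129°, 25 km): east 25 sin 129° = 19.43, north 25 cos 129° = -15.73
Leg 2 (024°, 38 km): east 38 sin 24° = 15.46, north 38 cos 24° = 34.71
Leg 3 (311°, 15 km): east 15 sin 311° = -11.32, north 15 cos 311° = 9.84
Net: 23.56 east, 28.82 north. Distance = √((23.56)² + (28.82)²) = 37.229 km.

37.2 km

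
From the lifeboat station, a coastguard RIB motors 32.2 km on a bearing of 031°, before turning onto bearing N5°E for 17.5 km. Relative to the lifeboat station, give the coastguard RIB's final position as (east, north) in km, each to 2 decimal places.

Leg 1 (031°, 32.2 km): east 32.2 sin 31° = 16.58, north 32.2 cos 31° = 27.60
Leg 2 (N5°E, 17.5 km): east 17.5 sin 5° = 1.53, north 17.5 cos 5° = 17.43
Summing: 18.11 km east, 45.03 km north → (18.11, 45.03).

(18.11, 45.03)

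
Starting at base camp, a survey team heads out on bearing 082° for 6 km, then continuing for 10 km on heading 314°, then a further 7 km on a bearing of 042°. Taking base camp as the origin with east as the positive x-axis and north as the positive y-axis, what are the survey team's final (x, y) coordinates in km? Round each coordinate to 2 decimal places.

Leg 1 (082°, 6 km): east 6 sin 82° = 5.94, north 6 cos 82° = 0.84
Leg 2 (314°, 10 km): east 10 sin 314° = -7.19, north 10 cos 314° = 6.95
Leg 3 (042°, 7 km): east 7 sin 42° = 4.68, north 7 cos 42° = 5.20
Summing: 3.43 km east, 12.98 km north → (3.43, 12.98).

(3.43, 12.98)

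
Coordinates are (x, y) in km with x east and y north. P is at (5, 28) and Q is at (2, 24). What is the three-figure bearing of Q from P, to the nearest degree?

217°

Δeast = 2 − 5 = -3.00; Δnorth = 24 − 28 = -4.00.
Bearing = atan2(Δeast, Δnorth) mod 360° = 216.87° ≈ 217°.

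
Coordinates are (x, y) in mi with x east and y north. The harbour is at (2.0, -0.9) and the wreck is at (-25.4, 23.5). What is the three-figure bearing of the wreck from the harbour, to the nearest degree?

312°

Δeast = -25.4 − 2.0 = -27.40; Δnorth = 23.5 − -0.9 = 24.40.
Bearing = atan2(Δeast, Δnorth) mod 360° = 311.69° ≈ 312°.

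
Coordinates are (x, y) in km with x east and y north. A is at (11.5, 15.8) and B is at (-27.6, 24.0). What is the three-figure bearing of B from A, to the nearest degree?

282°

Δeast = -27.6 − 11.5 = -39.10; Δnorth = 24.0 − 15.8 = 8.20.
Bearing = atan2(Δeast, Δnorth) mod 360° = 281.84° ≈ 282°.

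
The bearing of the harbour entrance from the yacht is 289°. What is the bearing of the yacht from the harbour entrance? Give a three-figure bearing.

Back-bearing = 289° − 180° = 109°.

109°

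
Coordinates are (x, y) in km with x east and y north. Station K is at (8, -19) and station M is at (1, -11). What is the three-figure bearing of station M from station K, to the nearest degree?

Δeast = 1 − 8 = -7.00; Δnorth = -11 − -19 = 8.00.
Bearing = atan2(Δeast, Δnorth) mod 360° = 318.81° ≈ 319°.

319°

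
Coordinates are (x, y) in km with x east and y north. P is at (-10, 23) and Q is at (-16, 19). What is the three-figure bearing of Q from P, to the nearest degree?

236°

Δeast = -16 − -10 = -6.00; Δnorth = 19 − 23 = -4.00.
Bearing = atan2(Δeast, Δnorth) mod 360° = 236.31° ≈ 236°.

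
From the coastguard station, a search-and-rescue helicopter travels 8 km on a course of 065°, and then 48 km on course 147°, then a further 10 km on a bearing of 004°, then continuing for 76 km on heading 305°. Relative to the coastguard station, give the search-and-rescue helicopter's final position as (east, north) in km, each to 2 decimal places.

(-28.16, 16.69)

Leg 1 (065°, 8 km): east 8 sin 65° = 7.25, north 8 cos 65° = 3.38
Leg 2 (147°, 48 km): east 48 sin 147° = 26.14, north 48 cos 147° = -40.26
Leg 3 (004°, 10 km): east 10 sin 4° = 0.70, north 10 cos 4° = 9.98
Leg 4 (305°, 76 km): east 76 sin 305° = -62.26, north 76 cos 305° = 43.59
Summing: -28.16 km east, 16.69 km north → (-28.16, 16.69).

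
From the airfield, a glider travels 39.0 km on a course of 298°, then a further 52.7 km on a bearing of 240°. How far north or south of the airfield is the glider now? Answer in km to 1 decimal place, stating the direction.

Leg 1 (298°, 39.0 km): east 39.0 sin 298° = -34.43, north 39.0 cos 298° = 18.31
Leg 2 (240°, 52.7 km): east 52.7 sin 240° = -45.64, north 52.7 cos 240° = -26.35
Net north component: -8.04 km.

8.0 km south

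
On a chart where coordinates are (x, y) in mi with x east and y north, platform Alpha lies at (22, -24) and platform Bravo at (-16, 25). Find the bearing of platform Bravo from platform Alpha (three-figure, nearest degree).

Δeast = -16 − 22 = -38.00; Δnorth = 25 − -24 = 49.00.
Bearing = atan2(Δeast, Δnorth) mod 360° = 322.21° ≈ 322°.

322°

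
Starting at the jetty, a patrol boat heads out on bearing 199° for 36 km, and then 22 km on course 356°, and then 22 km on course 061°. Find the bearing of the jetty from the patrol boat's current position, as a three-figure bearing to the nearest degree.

Leg 1 (199°, 36 km): east 36 sin 199° = -11.72, north 36 cos 199° = -34.04
Leg 2 (356°, 22 km): east 22 sin 356° = -1.53, north 22 cos 356° = 21.95
Leg 3 (061°, 22 km): east 22 sin 61° = 19.24, north 22 cos 61° = 10.67
Net displacement: 5.99 east, -1.43 north. Direction back to start is (-5.99, 1.43): bearing = atan2(-5.99, 1.43) mod 360° = 283.40° ≈ 283°.

283°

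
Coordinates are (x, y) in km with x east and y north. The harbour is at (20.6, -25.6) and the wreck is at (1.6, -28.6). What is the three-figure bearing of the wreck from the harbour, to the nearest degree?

261°

Δeast = 1.6 − 20.6 = -19.00; Δnorth = -28.6 − -25.6 = -3.00.
Bearing = atan2(Δeast, Δnorth) mod 360° = 261.03° ≈ 261°.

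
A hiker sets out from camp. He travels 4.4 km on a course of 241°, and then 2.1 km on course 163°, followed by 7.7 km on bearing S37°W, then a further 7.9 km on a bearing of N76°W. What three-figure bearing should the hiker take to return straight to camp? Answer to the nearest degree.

062°

Leg 1 (241°, 4.4 km): east 4.4 sin 241° = -3.85, north 4.4 cos 241° = -2.13
Leg 2 (163°, 2.1 km): east 2.1 sin 163° = 0.61, north 2.1 cos 163° = -2.01
Leg 3 (S37°W, 7.7 km): east 7.7 sin 217° = -4.63, north 7.7 cos 217° = -6.15
Leg 4 (N76°W, 7.9 km): east 7.9 sin 284° = -7.67, north 7.9 cos 284° = 1.91
Net displacement: -15.53 east, -8.38 north. Direction back to start is (15.53, 8.38): bearing = atan2(15.53, 8.38) mod 360° = 61.66° ≈ 062°.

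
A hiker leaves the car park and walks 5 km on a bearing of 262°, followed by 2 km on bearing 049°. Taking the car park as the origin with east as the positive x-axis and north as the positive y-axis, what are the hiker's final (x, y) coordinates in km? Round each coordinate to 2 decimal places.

(-3.44, 0.62)

Leg 1 (262°, 5 km): east 5 sin 262° = -4.95, north 5 cos 262° = -0.70
Leg 2 (049°, 2 km): east 2 sin 49° = 1.51, north 2 cos 49° = 1.31
Summing: -3.44 km east, 0.62 km north → (-3.44, 0.62).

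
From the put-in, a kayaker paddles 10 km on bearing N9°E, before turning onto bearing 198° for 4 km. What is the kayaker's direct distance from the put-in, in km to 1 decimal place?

Leg 1 (N9°E, 10 km): east 10 sin 9° = 1.56, north 10 cos 9° = 9.88
Leg 2 (198°, 4 km): east 4 sin 198° = -1.24, north 4 cos 198° = -3.80
Net: 0.33 east, 6.07 north. Distance = √((0.33)² + (6.07)²) = 6.082 km.

6.1 km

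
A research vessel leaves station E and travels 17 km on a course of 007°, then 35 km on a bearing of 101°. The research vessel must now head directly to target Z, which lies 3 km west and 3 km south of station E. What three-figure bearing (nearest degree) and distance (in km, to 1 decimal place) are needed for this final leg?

251°, 41.6 km

Leg 1 (007°, 17 km): east 17 sin 7° = 2.07, north 17 cos 7° = 16.87
Leg 2 (101°, 35 km): east 35 sin 101° = 34.36, north 35 cos 101° = -6.68
Current position: (36.43, 10.19). Target: (-3, -3). Remaining: Δeast = -39.43, Δnorth = -13.19.
Bearing = atan2(-39.43, -13.19) mod 360° = 251.50°; distance = √((-39.43)² + (-13.19)²) = 41.578 km.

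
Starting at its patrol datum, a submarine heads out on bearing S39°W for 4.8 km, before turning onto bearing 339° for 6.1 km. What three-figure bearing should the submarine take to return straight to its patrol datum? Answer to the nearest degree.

Leg 1 (S39°W, 4.8 km): east 4.8 sin 219° = -3.02, north 4.8 cos 219° = -3.73
Leg 2 (339°, 6.1 km): east 6.1 sin 339° = -2.19, north 6.1 cos 339° = 5.69
Net displacement: -5.21 east, 1.96 north. Direction back to start is (5.21, -1.96): bearing = atan2(5.21, -1.96) mod 360° = 110.67° ≈ 111°.

111°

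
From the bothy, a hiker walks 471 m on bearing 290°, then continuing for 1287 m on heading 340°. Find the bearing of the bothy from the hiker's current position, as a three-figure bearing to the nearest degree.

Leg 1 (290°, 471 m): east 471 sin 290° = -442.60, north 471 cos 290° = 161.09
Leg 2 (340°, 1287 m): east 1287 sin 340° = -440.18, north 1287 cos 340° = 1209.38
Net displacement: -882.78 east, 1370.48 north. Direction back to start is (882.78, -1370.48): bearing = atan2(882.78, -1370.48) mod 360° = 147.21° ≈ 147°.

147°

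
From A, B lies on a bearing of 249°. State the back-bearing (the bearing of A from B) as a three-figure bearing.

Back-bearing = 249° − 180° = 069°.

069°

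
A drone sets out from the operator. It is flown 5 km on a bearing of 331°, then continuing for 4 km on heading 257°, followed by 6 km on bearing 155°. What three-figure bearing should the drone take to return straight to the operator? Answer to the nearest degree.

Leg 1 (331°, 5 km): east 5 sin 331° = -2.42, north 5 cos 331° = 4.37
Leg 2 (257°, 4 km): east 4 sin 257° = -3.90, north 4 cos 257° = -0.90
Leg 3 (155°, 6 km): east 6 sin 155° = 2.54, north 6 cos 155° = -5.44
Net displacement: -3.79 east, -1.96 north. Direction back to start is (3.79, 1.96): bearing = atan2(3.79, 1.96) mod 360° = 62.57° ≈ 063°.

063°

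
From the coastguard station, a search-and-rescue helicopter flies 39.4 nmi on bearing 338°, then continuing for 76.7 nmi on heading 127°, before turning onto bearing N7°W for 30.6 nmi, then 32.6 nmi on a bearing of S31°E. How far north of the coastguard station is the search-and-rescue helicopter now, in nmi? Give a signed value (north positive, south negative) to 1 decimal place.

Leg 1 (338°, 39.4 nmi): east 39.4 sin 338° = -14.76, north 39.4 cos 338° = 36.53
Leg 2 (127°, 76.7 nmi): east 76.7 sin 127° = 61.26, north 76.7 cos 127° = -46.16
Leg 3 (N7°W, 30.6 nmi): east 30.6 sin 353° = -3.73, north 30.6 cos 353° = 30.37
Leg 4 (S31°E, 32.6 nmi): east 32.6 sin 149° = 16.79, north 32.6 cos 149° = -27.94
Net north component: -7.20 nmi.

-7.2 nmi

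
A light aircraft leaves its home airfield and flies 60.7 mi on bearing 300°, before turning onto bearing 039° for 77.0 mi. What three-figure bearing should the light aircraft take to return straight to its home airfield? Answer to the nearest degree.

177°

Leg 1 (300°, 60.7 mi): east 60.7 sin 300° = -52.57, north 60.7 cos 300° = 30.35
Leg 2 (039°, 77.0 mi): east 77.0 sin 39° = 48.46, north 77.0 cos 39° = 59.84
Net displacement: -4.11 east, 90.19 north. Direction back to start is (4.11, -90.19): bearing = atan2(4.11, -90.19) mod 360° = 177.39° ≈ 177°.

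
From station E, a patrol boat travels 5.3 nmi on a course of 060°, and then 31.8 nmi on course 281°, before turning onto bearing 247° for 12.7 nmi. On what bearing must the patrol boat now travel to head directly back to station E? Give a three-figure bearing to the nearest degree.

096°

Leg 1 (060°, 5.3 nmi): east 5.3 sin 60° = 4.59, north 5.3 cos 60° = 2.65
Leg 2 (281°, 31.8 nmi): east 31.8 sin 281° = -31.22, north 31.8 cos 281° = 6.07
Leg 3 (247°, 12.7 nmi): east 12.7 sin 247° = -11.69, north 12.7 cos 247° = -4.96
Net displacement: -38.32 east, 3.76 north. Direction back to start is (38.32, -3.76): bearing = atan2(38.32, -3.76) mod 360° = 95.60° ≈ 096°.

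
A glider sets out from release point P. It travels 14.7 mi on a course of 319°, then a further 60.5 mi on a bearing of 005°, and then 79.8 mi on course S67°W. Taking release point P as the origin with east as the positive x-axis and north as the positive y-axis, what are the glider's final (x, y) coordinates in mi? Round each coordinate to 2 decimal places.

(-77.83, 40.18)

Leg 1 (319°, 14.7 mi): east 14.7 sin 319° = -9.64, north 14.7 cos 319° = 11.09
Leg 2 (005°, 60.5 mi): east 60.5 sin 5° = 5.27, north 60.5 cos 5° = 60.27
Leg 3 (S67°W, 79.8 mi): east 79.8 sin 247° = -73.46, north 79.8 cos 247° = -31.18
Summing: -77.83 mi east, 40.18 mi north → (-77.83, 40.18).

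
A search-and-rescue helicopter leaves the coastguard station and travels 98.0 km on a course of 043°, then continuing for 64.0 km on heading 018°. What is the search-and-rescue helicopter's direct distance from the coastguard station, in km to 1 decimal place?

158.3 km

Leg 1 (043°, 98.0 km): east 98.0 sin 43° = 66.84, north 98.0 cos 43° = 71.67
Leg 2 (018°, 64.0 km): east 64.0 sin 18° = 19.78, north 64.0 cos 18° = 60.87
Net: 86.61 east, 132.54 north. Distance = √((86.61)² + (132.54)²) = 158.331 km.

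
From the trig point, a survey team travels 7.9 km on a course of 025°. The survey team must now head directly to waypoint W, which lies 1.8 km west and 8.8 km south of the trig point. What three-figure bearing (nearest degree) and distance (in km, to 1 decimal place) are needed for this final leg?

Leg 1 (025°, 7.9 km): east 7.9 sin 25° = 3.34, north 7.9 cos 25° = 7.16
Current position: (3.34, 7.16). Target: (-1.8, -8.8). Remaining: Δeast = -5.14, Δnorth = -15.96.
Bearing = atan2(-5.14, -15.96) mod 360° = 197.85°; distance = √((-5.14)² + (-15.96)²) = 16.767 km.

198°, 16.8 km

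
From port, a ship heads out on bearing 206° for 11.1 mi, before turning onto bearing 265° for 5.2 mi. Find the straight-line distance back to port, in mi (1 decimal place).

14.5 mi

Leg 1 (206°, 11.1 mi): east 11.1 sin 206° = -4.87, north 11.1 cos 206° = -9.98
Leg 2 (265°, 5.2 mi): east 5.2 sin 265° = -5.18, north 5.2 cos 265° = -0.45
Net: -10.05 east, -10.43 north. Distance = √((-10.05)² + (-10.43)²) = 14.481 mi.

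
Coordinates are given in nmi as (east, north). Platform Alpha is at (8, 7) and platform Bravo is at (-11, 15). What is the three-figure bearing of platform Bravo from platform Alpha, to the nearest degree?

293°

Δeast = -11 − 8 = -19.00; Δnorth = 15 − 7 = 8.00.
Bearing = atan2(Δeast, Δnorth) mod 360° = 292.83° ≈ 293°.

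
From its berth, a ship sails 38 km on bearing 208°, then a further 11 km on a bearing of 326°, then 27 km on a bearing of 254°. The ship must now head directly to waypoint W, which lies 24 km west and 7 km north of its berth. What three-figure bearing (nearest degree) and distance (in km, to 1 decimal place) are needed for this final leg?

Leg 1 (208°, 38 km): east 38 sin 208° = -17.84, north 38 cos 208° = -33.55
Leg 2 (326°, 11 km): east 11 sin 326° = -6.15, north 11 cos 326° = 9.12
Leg 3 (254°, 27 km): east 27 sin 254° = -25.95, north 27 cos 254° = -7.44
Current position: (-49.95, -31.87). Target: (-24, 7). Remaining: Δeast = 25.95, Δnorth = 38.87.
Bearing = atan2(25.95, 38.87) mod 360° = 33.72°; distance = √((25.95)² + (38.87)²) = 46.738 km.

034°, 46.7 km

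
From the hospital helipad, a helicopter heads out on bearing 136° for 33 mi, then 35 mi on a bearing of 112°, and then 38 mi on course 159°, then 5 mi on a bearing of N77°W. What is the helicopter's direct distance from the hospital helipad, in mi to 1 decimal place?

Leg 1 (136°, 33 mi): east 33 sin 136° = 22.92, north 33 cos 136° = -23.74
Leg 2 (112°, 35 mi): east 35 sin 112° = 32.45, north 35 cos 112° = -13.11
Leg 3 (159°, 38 mi): east 38 sin 159° = 13.62, north 38 cos 159° = -35.48
Leg 4 (N77°W, 5 mi): east 5 sin 283° = -4.87, north 5 cos 283° = 1.12
Net: 64.12 east, -71.20 north. Distance = √((64.12)² + (-71.20)²) = 95.818 mi.

95.8 mi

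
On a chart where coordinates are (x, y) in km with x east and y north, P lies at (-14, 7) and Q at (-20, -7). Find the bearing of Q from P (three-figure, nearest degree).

Δeast = -20 − -14 = -6.00; Δnorth = -7 − 7 = -14.00.
Bearing = atan2(Δeast, Δnorth) mod 360° = 203.20° ≈ 203°.

203°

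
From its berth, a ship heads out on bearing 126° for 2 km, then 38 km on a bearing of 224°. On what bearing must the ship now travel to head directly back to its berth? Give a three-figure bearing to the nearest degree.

Leg 1 (126°, 2 km): east 2 sin 126° = 1.62, north 2 cos 126° = -1.18
Leg 2 (224°, 38 km): east 38 sin 224° = -26.40, north 38 cos 224° = -27.33
Net displacement: -24.78 east, -28.51 north. Direction back to start is (24.78, 28.51): bearing = atan2(24.78, 28.51) mod 360° = 40.99° ≈ 041°.

041°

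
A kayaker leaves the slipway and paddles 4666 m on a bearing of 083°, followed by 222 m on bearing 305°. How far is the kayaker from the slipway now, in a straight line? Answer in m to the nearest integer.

4503 m

Leg 1 (083°, 4666 m): east 4666 sin 83° = 4631.22, north 4666 cos 83° = 568.64
Leg 2 (305°, 222 m): east 222 sin 305° = -181.85, north 222 cos 305° = 127.33
Net: 4449.37 east, 695.98 north. Distance = √((4449.37)² + (695.98)²) = 4503.472 m.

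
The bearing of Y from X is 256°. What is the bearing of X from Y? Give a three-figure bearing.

076°

Back-bearing = 256° − 180° = 076°.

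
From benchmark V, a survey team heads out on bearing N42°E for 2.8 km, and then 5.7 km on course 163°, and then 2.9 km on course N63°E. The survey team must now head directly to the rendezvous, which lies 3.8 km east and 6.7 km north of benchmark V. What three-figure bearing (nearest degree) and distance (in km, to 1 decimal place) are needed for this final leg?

Leg 1 (N42°E, 2.8 km): east 2.8 sin 42° = 1.87, north 2.8 cos 42° = 2.08
Leg 2 (163°, 5.7 km): east 5.7 sin 163° = 1.67, north 5.7 cos 163° = -5.45
Leg 3 (N63°E, 2.9 km): east 2.9 sin 63° = 2.58, north 2.9 cos 63° = 1.32
Current position: (6.12, -2.05). Target: (3.8, 6.7). Remaining: Δeast = -2.32, Δnorth = 8.75.
Bearing = atan2(-2.32, 8.75) mod 360° = 345.13°; distance = √((-2.32)² + (8.75)²) = 9.057 km.

345°, 9.1 km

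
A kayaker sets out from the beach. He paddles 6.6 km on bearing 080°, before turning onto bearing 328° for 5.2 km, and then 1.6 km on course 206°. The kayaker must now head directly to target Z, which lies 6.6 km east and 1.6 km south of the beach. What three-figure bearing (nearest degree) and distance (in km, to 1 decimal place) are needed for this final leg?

Leg 1 (080°, 6.6 km): east 6.6 sin 80° = 6.50, north 6.6 cos 80° = 1.15
Leg 2 (328°, 5.2 km): east 5.2 sin 328° = -2.76, north 5.2 cos 328° = 4.41
Leg 3 (206°, 1.6 km): east 1.6 sin 206° = -0.70, north 1.6 cos 206° = -1.44
Current position: (3.04, 4.12). Target: (6.6, -1.6). Remaining: Δeast = 3.56, Δnorth = -5.72.
Bearing = atan2(3.56, -5.72) mod 360° = 148.11°; distance = √((3.56)² + (-5.72)²) = 6.734 km.

148°, 6.7 km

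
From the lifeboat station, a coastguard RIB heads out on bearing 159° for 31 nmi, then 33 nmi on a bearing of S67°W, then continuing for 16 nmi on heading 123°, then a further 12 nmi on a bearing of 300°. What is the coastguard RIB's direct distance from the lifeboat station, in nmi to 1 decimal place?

47.4 nmi

Leg 1 (159°, 31 nmi): east 31 sin 159° = 11.11, north 31 cos 159° = -28.94
Leg 2 (S67°W, 33 nmi): east 33 sin 247° = -30.38, north 33 cos 247° = -12.89
Leg 3 (123°, 16 nmi): east 16 sin 123° = 13.42, north 16 cos 123° = -8.71
Leg 4 (300°, 12 nmi): east 12 sin 300° = -10.39, north 12 cos 300° = 6.00
Net: -16.24 east, -44.55 north. Distance = √((-16.24)² + (-44.55)²) = 47.417 nmi.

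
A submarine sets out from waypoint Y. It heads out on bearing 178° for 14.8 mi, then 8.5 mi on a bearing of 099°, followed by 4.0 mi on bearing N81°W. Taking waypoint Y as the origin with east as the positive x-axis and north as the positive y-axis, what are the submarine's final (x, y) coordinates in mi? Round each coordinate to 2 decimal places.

(4.96, -15.49)

Leg 1 (178°, 14.8 mi): east 14.8 sin 178° = 0.52, north 14.8 cos 178° = -14.79
Leg 2 (099°, 8.5 mi): east 8.5 sin 99° = 8.40, north 8.5 cos 99° = -1.33
Leg 3 (N81°W, 4.0 mi): east 4.0 sin 279° = -3.95, north 4.0 cos 279° = 0.63
Summing: 4.96 mi east, -15.49 mi north → (4.96, -15.49).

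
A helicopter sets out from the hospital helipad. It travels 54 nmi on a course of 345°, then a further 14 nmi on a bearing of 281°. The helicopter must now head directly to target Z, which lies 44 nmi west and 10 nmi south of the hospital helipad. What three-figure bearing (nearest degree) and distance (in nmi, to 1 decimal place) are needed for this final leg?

Leg 1 (345°, 54 nmi): east 54 sin 345° = -13.98, north 54 cos 345° = 52.16
Leg 2 (281°, 14 nmi): east 14 sin 281° = -13.74, north 14 cos 281° = 2.67
Current position: (-27.72, 54.83). Target: (-44, -10). Remaining: Δeast = -16.28, Δnorth = -64.83.
Bearing = atan2(-16.28, -64.83) mod 360° = 194.10°; distance = √((-16.28)² + (-64.83)²) = 66.844 nmi.

194°, 66.8 nmi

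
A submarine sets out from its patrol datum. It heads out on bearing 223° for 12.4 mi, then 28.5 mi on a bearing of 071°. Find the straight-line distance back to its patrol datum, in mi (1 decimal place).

18.5 mi

Leg 1 (223°, 12.4 mi): east 12.4 sin 223° = -8.46, north 12.4 cos 223° = -9.07
Leg 2 (071°, 28.5 mi): east 28.5 sin 71° = 26.95, north 28.5 cos 71° = 9.28
Net: 18.49 east, 0.21 north. Distance = √((18.49)² + (0.21)²) = 18.492 mi.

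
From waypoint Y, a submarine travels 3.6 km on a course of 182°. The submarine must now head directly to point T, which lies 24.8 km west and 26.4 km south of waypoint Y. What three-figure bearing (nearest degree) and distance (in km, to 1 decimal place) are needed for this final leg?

Leg 1 (182°, 3.6 km): east 3.6 sin 182° = -0.13, north 3.6 cos 182° = -3.60
Current position: (-0.13, -3.60). Target: (-24.8, -26.4). Remaining: Δeast = -24.67, Δnorth = -22.80.
Bearing = atan2(-24.67, -22.80) mod 360° = 227.26°; distance = √((-24.67)² + (-22.80)²) = 33.597 km.

227°, 33.6 km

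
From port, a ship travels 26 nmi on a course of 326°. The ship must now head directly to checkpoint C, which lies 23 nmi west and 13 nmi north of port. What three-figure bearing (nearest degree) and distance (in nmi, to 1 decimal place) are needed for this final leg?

Leg 1 (326°, 26 nmi): east 26 sin 326° = -14.54, north 26 cos 326° = 21.55
Current position: (-14.54, 21.55). Target: (-23, 13). Remaining: Δeast = -8.46, Δnorth = -8.55.
Bearing = atan2(-8.46, -8.55) mod 360° = 224.68°; distance = √((-8.46)² + (-8.55)²) = 12.032 nmi.

225°, 12.0 nmi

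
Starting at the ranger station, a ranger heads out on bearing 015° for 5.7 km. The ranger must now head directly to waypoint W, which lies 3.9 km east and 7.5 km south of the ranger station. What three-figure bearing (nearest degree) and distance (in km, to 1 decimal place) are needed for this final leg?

169°, 13.2 km

Leg 1 (015°, 5.7 km): east 5.7 sin 15° = 1.48, north 5.7 cos 15° = 5.51
Current position: (1.48, 5.51). Target: (3.9, -7.5). Remaining: Δeast = 2.42, Δnorth = -13.01.
Bearing = atan2(2.42, -13.01) mod 360° = 169.44°; distance = √((2.42)² + (-13.01)²) = 13.230 km.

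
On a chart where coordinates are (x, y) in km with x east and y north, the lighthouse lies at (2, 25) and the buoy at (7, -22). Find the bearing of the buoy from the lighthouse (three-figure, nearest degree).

Δeast = 7 − 2 = 5.00; Δnorth = -22 − 25 = -47.00.
Bearing = atan2(Δeast, Δnorth) mod 360° = 173.93° ≈ 174°.

174°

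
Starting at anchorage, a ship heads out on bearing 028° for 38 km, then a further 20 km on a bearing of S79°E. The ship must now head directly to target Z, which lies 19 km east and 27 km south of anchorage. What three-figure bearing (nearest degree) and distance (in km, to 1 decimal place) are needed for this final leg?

Leg 1 (028°, 38 km): east 38 sin 28° = 17.84, north 38 cos 28° = 33.55
Leg 2 (S79°E, 20 km): east 20 sin 101° = 19.63, north 20 cos 101° = -3.82
Current position: (37.47, 29.74). Target: (19, -27). Remaining: Δeast = -18.47, Δnorth = -56.74.
Bearing = atan2(-18.47, -56.74) mod 360° = 198.03°; distance = √((-18.47)² + (-56.74)²) = 59.667 km.

198°, 59.7 km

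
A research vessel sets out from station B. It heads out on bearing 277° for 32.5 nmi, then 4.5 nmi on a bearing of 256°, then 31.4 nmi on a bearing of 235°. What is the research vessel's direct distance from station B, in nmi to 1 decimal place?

Leg 1 (277°, 32.5 nmi): east 32.5 sin 277° = -32.26, north 32.5 cos 277° = 3.96
Leg 2 (256°, 4.5 nmi): east 4.5 sin 256° = -4.37, north 4.5 cos 256° = -1.09
Leg 3 (235°, 31.4 nmi): east 31.4 sin 235° = -25.72, north 31.4 cos 235° = -18.01
Net: -62.35 east, -15.14 north. Distance = √((-62.35)² + (-15.14)²) = 64.157 nmi.

64.2 nmi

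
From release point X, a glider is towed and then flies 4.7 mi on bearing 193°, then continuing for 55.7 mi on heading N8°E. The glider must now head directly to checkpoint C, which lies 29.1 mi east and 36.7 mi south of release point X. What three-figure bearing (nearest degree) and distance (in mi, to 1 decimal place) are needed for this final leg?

166°, 90.1 mi

Leg 1 (193°, 4.7 mi): east 4.7 sin 193° = -1.06, north 4.7 cos 193° = -4.58
Leg 2 (N8°E, 55.7 mi): east 55.7 sin 8° = 7.75, north 55.7 cos 8° = 55.16
Current position: (6.69, 50.58). Target: (29.1, -36.7). Remaining: Δeast = 22.41, Δnorth = -87.28.
Bearing = atan2(22.41, -87.28) mod 360° = 165.60°; distance = √((22.41)² + (-87.28)²) = 90.108 mi.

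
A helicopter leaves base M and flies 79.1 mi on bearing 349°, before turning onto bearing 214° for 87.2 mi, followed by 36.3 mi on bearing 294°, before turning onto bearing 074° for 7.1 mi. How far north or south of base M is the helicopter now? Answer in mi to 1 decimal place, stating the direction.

22.1 mi north

Leg 1 (349°, 79.1 mi): east 79.1 sin 349° = -15.09, north 79.1 cos 349° = 77.65
Leg 2 (214°, 87.2 mi): east 87.2 sin 214° = -48.76, north 87.2 cos 214° = -72.29
Leg 3 (294°, 36.3 mi): east 36.3 sin 294° = -33.16, north 36.3 cos 294° = 14.76
Leg 4 (074°, 7.1 mi): east 7.1 sin 74° = 6.82, north 7.1 cos 74° = 1.96
Net north component: 22.08 mi.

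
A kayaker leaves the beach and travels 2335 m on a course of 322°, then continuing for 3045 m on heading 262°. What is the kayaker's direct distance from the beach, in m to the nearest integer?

4673 m

Leg 1 (322°, 2335 m): east 2335 sin 322° = -1437.57, north 2335 cos 322° = 1840.01
Leg 2 (262°, 3045 m): east 3045 sin 262° = -3015.37, north 3045 cos 262° = -423.78
Net: -4452.94 east, 1416.22 north. Distance = √((-4452.94)² + (1416.22)²) = 4672.721 m.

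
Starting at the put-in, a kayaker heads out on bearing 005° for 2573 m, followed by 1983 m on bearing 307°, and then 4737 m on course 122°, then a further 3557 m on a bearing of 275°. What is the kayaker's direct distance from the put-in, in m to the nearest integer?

Leg 1 (005°, 2573 m): east 2573 sin 5° = 224.25, north 2573 cos 5° = 2563.21
Leg 2 (307°, 1983 m): east 1983 sin 307° = -1583.69, north 1983 cos 307° = 1193.40
Leg 3 (122°, 4737 m): east 4737 sin 122° = 4017.20, north 4737 cos 122° = -2510.23
Leg 4 (275°, 3557 m): east 3557 sin 275° = -3543.46, north 3557 cos 275° = 310.01
Net: -885.70 east, 1556.39 north. Distance = √((-885.70)² + (1556.39)²) = 1790.763 m.

1791 m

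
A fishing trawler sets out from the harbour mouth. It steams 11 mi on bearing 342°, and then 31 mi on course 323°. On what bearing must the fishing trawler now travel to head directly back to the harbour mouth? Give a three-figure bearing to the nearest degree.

148°

Leg 1 (342°, 11 mi): east 11 sin 342° = -3.40, north 11 cos 342° = 10.46
Leg 2 (323°, 31 mi): east 31 sin 323° = -18.66, north 31 cos 323° = 24.76
Net displacement: -22.06 east, 35.22 north. Direction back to start is (22.06, -35.22): bearing = atan2(22.06, -35.22) mod 360° = 147.94° ≈ 148°.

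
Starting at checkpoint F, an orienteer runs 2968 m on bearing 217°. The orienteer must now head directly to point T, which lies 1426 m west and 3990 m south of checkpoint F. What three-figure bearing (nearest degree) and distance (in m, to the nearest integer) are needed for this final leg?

Leg 1 (217°, 2968 m): east 2968 sin 217° = -1786.19, north 2968 cos 217° = -2370.35
Current position: (-1786.19, -2370.35). Target: (-1426, -3990). Remaining: Δeast = 360.19, Δnorth = -1619.65.
Bearing = atan2(360.19, -1619.65) mod 360° = 167.46°; distance = √((360.19)² + (-1619.65)²) = 1659.217 m.

167°, 1659 m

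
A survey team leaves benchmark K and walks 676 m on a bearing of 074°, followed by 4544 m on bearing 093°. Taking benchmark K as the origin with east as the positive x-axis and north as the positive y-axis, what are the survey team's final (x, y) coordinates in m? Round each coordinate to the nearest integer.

Leg 1 (074°, 676 m): east 676 sin 74° = 649.81, north 676 cos 74° = 186.33
Leg 2 (093°, 4544 m): east 4544 sin 93° = 4537.77, north 4544 cos 93° = -237.81
Summing: 5187.59 m east, -51.48 m north → (5188, -51).

(5188, -51)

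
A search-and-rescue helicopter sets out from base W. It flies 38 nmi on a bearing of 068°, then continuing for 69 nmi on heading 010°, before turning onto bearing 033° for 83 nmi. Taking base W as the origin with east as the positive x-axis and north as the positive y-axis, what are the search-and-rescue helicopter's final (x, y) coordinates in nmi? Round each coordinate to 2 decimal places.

(92.42, 151.80)

Leg 1 (068°, 38 nmi): east 38 sin 68° = 35.23, north 38 cos 68° = 14.24
Leg 2 (010°, 69 nmi): east 69 sin 10° = 11.98, north 69 cos 10° = 67.95
Leg 3 (033°, 83 nmi): east 83 sin 33° = 45.21, north 83 cos 33° = 69.61
Summing: 92.42 nmi east, 151.80 nmi north → (92.42, 151.80).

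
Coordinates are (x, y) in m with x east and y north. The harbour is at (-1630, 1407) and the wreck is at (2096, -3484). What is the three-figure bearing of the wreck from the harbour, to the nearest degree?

143°

Δeast = 2096 − -1630 = 3726.00; Δnorth = -3484 − 1407 = -4891.00.
Bearing = atan2(Δeast, Δnorth) mod 360° = 142.70° ≈ 143°.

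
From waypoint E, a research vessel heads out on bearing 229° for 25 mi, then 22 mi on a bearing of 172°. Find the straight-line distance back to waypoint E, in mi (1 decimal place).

Leg 1 (229°, 25 mi): east 25 sin 229° = -18.87, north 25 cos 229° = -16.40
Leg 2 (172°, 22 mi): east 22 sin 172° = 3.06, north 22 cos 172° = -21.79
Net: -15.81 east, -38.19 north. Distance = √((-15.81)² + (-38.19)²) = 41.329 mi.

41.3 mi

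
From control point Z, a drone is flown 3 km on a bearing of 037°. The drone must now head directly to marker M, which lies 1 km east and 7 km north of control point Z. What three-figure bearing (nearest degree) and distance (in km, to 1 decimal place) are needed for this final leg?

Leg 1 (037°, 3 km): east 3 sin 37° = 1.81, north 3 cos 37° = 2.40
Current position: (1.81, 2.40). Target: (1, 7). Remaining: Δeast = -0.81, Δnorth = 4.60.
Bearing = atan2(-0.81, 4.60) mod 360° = 350.08°; distance = √((-0.81)² + (4.60)²) = 4.674 km.

350°, 4.7 km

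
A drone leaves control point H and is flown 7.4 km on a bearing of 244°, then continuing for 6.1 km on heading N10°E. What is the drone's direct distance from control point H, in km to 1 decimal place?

6.2 km

Leg 1 (244°, 7.4 km): east 7.4 sin 244° = -6.65, north 7.4 cos 244° = -3.24
Leg 2 (N10°E, 6.1 km): east 6.1 sin 10° = 1.06, north 6.1 cos 10° = 6.01
Net: -5.59 east, 2.76 north. Distance = √((-5.59)² + (2.76)²) = 6.237 km.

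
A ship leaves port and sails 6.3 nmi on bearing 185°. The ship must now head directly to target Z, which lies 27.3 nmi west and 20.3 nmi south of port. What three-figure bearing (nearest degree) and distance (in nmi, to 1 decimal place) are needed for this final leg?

Leg 1 (185°, 6.3 nmi): east 6.3 sin 185° = -0.55, north 6.3 cos 185° = -6.28
Current position: (-0.55, -6.28). Target: (-27.3, -20.3). Remaining: Δeast = -26.75, Δnorth = -14.02.
Bearing = atan2(-26.75, -14.02) mod 360° = 242.33°; distance = √((-26.75)² + (-14.02)²) = 30.204 nmi.

242°, 30.2 nmi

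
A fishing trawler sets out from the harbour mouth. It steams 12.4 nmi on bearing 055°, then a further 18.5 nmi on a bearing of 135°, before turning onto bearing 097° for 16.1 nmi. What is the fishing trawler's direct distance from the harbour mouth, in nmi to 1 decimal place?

Leg 1 (055°, 12.4 nmi): east 12.4 sin 55° = 10.16, north 12.4 cos 55° = 7.11
Leg 2 (135°, 18.5 nmi): east 18.5 sin 135° = 13.08, north 18.5 cos 135° = -13.08
Leg 3 (097°, 16.1 nmi): east 16.1 sin 97° = 15.98, north 16.1 cos 97° = -1.96
Net: 39.22 east, -7.93 north. Distance = √((39.22)² + (-7.93)²) = 40.013 nmi.

40.0 nmi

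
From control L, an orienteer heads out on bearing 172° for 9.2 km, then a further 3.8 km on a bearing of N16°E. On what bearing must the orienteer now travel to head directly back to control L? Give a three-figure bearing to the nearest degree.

337°

Leg 1 (172°, 9.2 km): east 9.2 sin 172° = 1.28, north 9.2 cos 172° = -9.11
Leg 2 (N16°E, 3.8 km): east 3.8 sin 16° = 1.05, north 3.8 cos 16° = 3.65
Net displacement: 2.33 east, -5.46 north. Direction back to start is (-2.33, 5.46): bearing = atan2(-2.33, 5.46) mod 360° = 336.90° ≈ 337°.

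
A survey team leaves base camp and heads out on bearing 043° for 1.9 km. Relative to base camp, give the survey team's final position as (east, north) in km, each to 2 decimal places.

(1.30, 1.39)

Leg 1 (043°, 1.9 km): east 1.9 sin 43° = 1.30, north 1.9 cos 43° = 1.39
Summing: 1.30 km east, 1.39 km north → (1.30, 1.39).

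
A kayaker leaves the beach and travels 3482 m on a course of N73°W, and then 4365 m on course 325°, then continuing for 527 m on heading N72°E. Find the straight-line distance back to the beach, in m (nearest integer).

7145 m

Leg 1 (N73°W, 3482 m): east 3482 sin 287° = -3329.85, north 3482 cos 287° = 1018.04
Leg 2 (325°, 4365 m): east 4365 sin 325° = -2503.66, north 4365 cos 325° = 3575.60
Leg 3 (N72°E, 527 m): east 527 sin 72° = 501.21, north 527 cos 72° = 162.85
Net: -5332.31 east, 4756.49 north. Distance = √((-5332.31)² + (4756.49)²) = 7145.466 m.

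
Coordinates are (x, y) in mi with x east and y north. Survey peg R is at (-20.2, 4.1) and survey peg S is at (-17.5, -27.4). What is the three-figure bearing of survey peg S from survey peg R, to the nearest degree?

175°

Δeast = -17.5 − -20.2 = 2.70; Δnorth = -27.4 − 4.1 = -31.50.
Bearing = atan2(Δeast, Δnorth) mod 360° = 175.10° ≈ 175°.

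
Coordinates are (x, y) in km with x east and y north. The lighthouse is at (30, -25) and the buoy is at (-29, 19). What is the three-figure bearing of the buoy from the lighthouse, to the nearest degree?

Δeast = -29 − 30 = -59.00; Δnorth = 19 − -25 = 44.00.
Bearing = atan2(Δeast, Δnorth) mod 360° = 306.71° ≈ 307°.

307°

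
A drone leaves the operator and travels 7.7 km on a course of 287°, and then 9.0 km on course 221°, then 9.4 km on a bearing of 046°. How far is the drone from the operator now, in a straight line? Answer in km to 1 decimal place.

6.8 km

Leg 1 (287°, 7.7 km): east 7.7 sin 287° = -7.36, north 7.7 cos 287° = 2.25
Leg 2 (221°, 9.0 km): east 9.0 sin 221° = -5.90, north 9.0 cos 221° = -6.79
Leg 3 (046°, 9.4 km): east 9.4 sin 46° = 6.76, north 9.4 cos 46° = 6.53
Net: -6.51 east, 1.99 north. Distance = √((-6.51)² + (1.99)²) = 6.803 km.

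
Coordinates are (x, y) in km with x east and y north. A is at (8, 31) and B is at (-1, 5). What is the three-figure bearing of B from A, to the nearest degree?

Δeast = -1 − 8 = -9.00; Δnorth = 5 − 31 = -26.00.
Bearing = atan2(Δeast, Δnorth) mod 360° = 199.09° ≈ 199°.

199°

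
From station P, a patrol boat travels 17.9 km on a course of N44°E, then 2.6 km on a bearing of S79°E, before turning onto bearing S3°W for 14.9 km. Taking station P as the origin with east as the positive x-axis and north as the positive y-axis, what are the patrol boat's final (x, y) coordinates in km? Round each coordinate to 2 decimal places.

Leg 1 (N44°E, 17.9 km): east 17.9 sin 44° = 12.43, north 17.9 cos 44° = 12.88
Leg 2 (S79°E, 2.6 km): east 2.6 sin 101° = 2.55, north 2.6 cos 101° = -0.50
Leg 3 (S3°W, 14.9 km): east 14.9 sin 183° = -0.78, north 14.9 cos 183° = -14.88
Summing: 14.21 km east, -2.50 km north → (14.21, -2.50).

(14.21, -2.50)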